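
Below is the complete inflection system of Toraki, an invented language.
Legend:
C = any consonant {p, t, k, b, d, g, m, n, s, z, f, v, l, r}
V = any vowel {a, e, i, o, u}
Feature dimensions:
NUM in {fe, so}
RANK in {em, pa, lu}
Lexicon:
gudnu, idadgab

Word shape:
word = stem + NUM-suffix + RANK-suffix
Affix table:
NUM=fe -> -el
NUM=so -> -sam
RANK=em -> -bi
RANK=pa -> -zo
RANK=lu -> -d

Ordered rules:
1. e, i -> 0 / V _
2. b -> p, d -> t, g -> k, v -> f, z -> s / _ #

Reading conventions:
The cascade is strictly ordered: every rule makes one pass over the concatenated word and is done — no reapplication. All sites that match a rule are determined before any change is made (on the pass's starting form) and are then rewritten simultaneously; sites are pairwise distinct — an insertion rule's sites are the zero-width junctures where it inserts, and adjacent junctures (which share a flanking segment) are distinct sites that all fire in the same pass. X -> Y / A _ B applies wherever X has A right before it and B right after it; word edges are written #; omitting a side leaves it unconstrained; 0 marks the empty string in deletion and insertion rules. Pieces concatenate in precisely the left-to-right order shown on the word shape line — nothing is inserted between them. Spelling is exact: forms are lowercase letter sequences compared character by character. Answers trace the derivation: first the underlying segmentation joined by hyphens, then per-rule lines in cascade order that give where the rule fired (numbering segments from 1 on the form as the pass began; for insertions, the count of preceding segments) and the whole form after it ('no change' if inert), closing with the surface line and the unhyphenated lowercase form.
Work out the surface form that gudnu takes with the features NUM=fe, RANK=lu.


underlying: gudnu-el-d
1. e, i -> 0 / V _: fires at position(s) 6: gudnuld
2. b -> p, d -> t, g -> k, v -> f, z -> s / _ #: fires at position(s) 7: gudnult
surface: gudnult


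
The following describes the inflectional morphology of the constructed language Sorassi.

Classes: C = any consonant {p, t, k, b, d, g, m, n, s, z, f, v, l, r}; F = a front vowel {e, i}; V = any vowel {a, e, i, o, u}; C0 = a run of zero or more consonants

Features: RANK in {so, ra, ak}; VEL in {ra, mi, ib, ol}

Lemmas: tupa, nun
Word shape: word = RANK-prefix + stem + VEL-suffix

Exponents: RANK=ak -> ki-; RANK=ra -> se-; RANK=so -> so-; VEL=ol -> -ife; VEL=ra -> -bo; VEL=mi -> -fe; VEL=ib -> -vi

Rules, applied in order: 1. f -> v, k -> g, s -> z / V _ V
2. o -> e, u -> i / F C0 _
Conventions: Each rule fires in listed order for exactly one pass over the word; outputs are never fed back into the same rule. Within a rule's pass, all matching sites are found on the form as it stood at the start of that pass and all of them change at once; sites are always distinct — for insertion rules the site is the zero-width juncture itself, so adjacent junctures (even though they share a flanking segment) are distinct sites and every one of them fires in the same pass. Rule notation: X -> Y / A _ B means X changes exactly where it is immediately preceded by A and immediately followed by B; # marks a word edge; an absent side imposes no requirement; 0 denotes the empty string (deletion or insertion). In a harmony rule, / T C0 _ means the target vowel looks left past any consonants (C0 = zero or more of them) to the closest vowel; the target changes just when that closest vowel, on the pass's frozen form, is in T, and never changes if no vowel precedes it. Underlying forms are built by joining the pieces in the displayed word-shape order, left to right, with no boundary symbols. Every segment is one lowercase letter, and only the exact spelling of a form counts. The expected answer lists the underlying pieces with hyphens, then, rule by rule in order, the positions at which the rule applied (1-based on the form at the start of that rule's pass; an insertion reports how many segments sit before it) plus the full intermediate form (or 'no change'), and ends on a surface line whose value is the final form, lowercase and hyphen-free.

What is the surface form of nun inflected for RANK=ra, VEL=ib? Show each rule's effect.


underlying: se-nun-vi
1. f -> v, k -> g, s -> z / V _ V: no change
2. o -> e, u -> i / F C0 _: fires at position(s) 4: seninvi
surface: seninvi


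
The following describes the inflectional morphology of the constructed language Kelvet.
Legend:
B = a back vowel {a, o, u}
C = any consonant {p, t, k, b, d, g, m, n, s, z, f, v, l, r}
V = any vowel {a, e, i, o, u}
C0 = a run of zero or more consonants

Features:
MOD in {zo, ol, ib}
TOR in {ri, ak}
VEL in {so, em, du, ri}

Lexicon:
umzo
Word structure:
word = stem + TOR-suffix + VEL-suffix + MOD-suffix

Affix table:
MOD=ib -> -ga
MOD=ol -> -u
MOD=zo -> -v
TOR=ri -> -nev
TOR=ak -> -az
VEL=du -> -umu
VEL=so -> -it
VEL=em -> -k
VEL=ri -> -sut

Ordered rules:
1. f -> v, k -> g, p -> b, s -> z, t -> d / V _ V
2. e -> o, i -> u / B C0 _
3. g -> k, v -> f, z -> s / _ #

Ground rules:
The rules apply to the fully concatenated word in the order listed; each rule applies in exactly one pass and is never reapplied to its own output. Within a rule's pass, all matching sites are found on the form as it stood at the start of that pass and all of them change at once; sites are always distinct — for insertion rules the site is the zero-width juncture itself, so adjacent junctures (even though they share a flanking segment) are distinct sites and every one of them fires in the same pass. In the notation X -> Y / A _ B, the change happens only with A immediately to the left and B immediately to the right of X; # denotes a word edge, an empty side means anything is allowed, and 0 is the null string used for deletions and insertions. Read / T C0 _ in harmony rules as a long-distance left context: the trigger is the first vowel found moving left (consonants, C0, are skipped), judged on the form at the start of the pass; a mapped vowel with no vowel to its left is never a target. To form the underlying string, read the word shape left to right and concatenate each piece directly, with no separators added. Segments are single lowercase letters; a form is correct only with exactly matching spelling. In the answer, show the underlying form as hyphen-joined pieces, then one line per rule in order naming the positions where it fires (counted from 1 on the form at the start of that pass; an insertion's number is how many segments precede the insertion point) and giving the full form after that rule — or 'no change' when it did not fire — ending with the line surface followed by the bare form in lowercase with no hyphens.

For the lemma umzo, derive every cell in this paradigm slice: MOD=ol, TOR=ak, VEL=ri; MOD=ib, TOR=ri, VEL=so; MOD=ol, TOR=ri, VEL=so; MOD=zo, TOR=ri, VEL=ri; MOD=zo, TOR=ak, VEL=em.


cell MOD=ol, TOR=ak, VEL=ri:
underlying: umzo-az-sut-u
1. f -> v, k -> g, p -> b, s -> z, t -> d / V _ V: fires at position(s) 9: umzoazsudu
2. e -> o, i -> u / B C0 _: no change
3. g -> k, v -> f, z -> s / _ #: no change
surface: umzoazsudu

cell MOD=ib, TOR=ri, VEL=so:
underlying: umzo-nev-it-ga
1. f -> v, k -> g, p -> b, s -> z, t -> d / V _ V: no change
2. e -> o, i -> u / B C0 _: fires at position(s) 6: umzonovitga
3. g -> k, v -> f, z -> s / _ #: no change
surface: umzonovitga

cell MOD=ol, TOR=ri, VEL=so:
underlying: umzo-nev-it-u
1. f -> v, k -> g, p -> b, s -> z, t -> d / V _ V: fires at position(s) 9: umzonevidu
2. e -> o, i -> u / B C0 _: fires at position(s) 6: umzonovidu
3. g -> k, v -> f, z -> s / _ #: no change
surface: umzonovidu

cell MOD=zo, TOR=ri, VEL=ri:
underlying: umzo-nev-sut-v
1. f -> v, k -> g, p -> b, s -> z, t -> d / V _ V: no change
2. e -> o, i -> u / B C0 _: fires at position(s) 6: umzonovsutv
3. g -> k, v -> f, z -> s / _ #: fires at position(s) 11: umzonovsutf
surface: umzonovsutf

cell MOD=zo, TOR=ak, VEL=em:
underlying: umzo-az-k-v
1. f -> v, k -> g, p -> b, s -> z, t -> d / V _ V: no change
2. e -> o, i -> u / B C0 _: no change
3. g -> k, v -> f, z -> s / _ #: fires at position(s) 8: umzoazkf
surface: umzoazkf


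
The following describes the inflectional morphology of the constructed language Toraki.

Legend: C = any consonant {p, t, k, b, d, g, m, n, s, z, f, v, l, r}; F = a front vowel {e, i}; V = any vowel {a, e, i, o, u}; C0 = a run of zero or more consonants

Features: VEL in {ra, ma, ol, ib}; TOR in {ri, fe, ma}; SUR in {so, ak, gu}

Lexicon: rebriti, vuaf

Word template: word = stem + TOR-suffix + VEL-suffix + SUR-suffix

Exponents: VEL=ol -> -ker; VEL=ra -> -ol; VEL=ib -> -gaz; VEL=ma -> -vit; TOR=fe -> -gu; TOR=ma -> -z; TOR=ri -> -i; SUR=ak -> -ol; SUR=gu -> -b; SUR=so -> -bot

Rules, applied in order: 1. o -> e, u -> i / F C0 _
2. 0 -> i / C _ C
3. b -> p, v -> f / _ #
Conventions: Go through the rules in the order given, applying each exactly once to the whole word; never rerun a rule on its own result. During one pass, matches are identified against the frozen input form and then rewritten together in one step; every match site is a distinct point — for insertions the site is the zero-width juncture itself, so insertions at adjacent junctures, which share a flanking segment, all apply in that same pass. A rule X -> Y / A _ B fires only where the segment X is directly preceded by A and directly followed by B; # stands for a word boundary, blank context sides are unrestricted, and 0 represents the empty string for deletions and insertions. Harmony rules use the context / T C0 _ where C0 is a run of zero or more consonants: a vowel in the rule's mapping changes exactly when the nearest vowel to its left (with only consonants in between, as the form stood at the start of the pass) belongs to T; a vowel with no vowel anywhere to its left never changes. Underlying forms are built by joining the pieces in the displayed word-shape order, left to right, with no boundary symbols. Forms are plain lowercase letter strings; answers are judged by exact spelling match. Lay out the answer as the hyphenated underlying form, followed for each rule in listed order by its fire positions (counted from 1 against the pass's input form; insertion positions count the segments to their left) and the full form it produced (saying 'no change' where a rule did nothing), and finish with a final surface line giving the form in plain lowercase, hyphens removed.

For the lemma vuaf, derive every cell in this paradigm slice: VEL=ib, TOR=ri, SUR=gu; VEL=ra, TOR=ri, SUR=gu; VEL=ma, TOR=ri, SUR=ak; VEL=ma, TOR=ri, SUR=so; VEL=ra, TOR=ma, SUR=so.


cell VEL=ib, TOR=ri, SUR=gu:
underlying: vuaf-i-gaz-b
1. o -> e, u -> i / F C0 _: no change
2. 0 -> i / C _ C: inserts after position(s) 8: vuafigazib
3. b -> p, v -> f / _ #: fires at position(s) 10: vuafigazip
surface: vuafigazip

cell VEL=ra, TOR=ri, SUR=gu:
underlying: vuaf-i-ol-b
1. o -> e, u -> i / F C0 _: fires at position(s) 6: vuafielb
2. 0 -> i / C _ C: inserts after position(s) 7: vuafielib
3. b -> p, v -> f / _ #: fires at position(s) 9: vuafielip
surface: vuafielip

cell VEL=ma, TOR=ri, SUR=ak:
underlying: vuaf-i-vit-ol
1. o -> e, u -> i / F C0 _: fires at position(s) 9: vuafivitel
2. 0 -> i / C _ C: no change
3. b -> p, v -> f / _ #: no change
surface: vuafivitel

cell VEL=ma, TOR=ri, SUR=so:
underlying: vuaf-i-vit-bot
1. o -> e, u -> i / F C0 _: fires at position(s) 10: vuafivitbet
2. 0 -> i / C _ C: inserts after position(s) 8: vuafivitibet
3. b -> p, v -> f / _ #: no change
surface: vuafivitibet

cell VEL=ra, TOR=ma, SUR=so:
underlying: vuaf-z-ol-bot
1. o -> e, u -> i / F C0 _: no change
2. 0 -> i / C _ C: inserts after position(s) 4, 7: vuafizolibot
3. b -> p, v -> f / _ #: no change
surface: vuafizolibot


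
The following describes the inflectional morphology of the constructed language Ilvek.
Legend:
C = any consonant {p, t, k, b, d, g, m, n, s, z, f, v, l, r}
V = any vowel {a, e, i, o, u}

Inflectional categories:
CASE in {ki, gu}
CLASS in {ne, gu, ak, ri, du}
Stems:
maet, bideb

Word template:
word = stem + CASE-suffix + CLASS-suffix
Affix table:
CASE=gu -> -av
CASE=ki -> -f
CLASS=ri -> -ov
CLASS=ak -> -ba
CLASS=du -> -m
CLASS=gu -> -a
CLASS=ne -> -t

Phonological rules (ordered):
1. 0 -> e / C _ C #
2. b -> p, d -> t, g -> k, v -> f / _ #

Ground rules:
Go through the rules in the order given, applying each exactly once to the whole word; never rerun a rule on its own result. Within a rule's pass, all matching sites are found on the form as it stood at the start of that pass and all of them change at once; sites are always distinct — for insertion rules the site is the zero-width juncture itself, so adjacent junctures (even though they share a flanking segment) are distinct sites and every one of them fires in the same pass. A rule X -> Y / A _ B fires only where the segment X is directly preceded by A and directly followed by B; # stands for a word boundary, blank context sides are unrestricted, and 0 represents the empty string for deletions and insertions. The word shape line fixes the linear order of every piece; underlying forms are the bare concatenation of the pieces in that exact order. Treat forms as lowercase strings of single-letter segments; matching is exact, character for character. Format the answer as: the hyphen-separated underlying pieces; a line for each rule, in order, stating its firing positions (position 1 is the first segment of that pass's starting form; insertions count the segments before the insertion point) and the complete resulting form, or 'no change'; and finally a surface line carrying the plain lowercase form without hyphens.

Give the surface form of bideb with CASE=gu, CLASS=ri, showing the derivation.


underlying: bideb-av-ov
1. 0 -> e / C _ C #: no change
2. b -> p, d -> t, g -> k, v -> f / _ #: fires at position(s) 9: bidebavof
surface: bidebavof


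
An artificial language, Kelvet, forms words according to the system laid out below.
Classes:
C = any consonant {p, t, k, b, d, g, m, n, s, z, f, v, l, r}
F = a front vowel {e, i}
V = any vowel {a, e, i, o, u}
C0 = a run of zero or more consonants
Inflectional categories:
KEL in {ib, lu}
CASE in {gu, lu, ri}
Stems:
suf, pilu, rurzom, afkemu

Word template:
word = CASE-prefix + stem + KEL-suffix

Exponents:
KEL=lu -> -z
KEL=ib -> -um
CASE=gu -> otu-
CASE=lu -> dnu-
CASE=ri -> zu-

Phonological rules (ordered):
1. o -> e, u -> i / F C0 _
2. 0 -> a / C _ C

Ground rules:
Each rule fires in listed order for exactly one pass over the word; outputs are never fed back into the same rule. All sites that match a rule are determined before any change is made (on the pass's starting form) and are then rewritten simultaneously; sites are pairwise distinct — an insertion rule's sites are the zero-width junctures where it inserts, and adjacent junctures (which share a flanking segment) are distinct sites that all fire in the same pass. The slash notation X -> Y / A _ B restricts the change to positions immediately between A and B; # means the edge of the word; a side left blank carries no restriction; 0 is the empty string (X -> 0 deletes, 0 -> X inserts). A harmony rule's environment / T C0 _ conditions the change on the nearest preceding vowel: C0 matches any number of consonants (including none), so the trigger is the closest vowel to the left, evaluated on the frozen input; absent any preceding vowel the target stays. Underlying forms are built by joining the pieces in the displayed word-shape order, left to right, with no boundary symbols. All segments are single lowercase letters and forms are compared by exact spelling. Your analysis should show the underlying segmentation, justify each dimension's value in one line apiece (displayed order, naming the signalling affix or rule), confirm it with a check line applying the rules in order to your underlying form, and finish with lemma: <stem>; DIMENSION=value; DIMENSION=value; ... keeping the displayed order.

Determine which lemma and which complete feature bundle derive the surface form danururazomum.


underlying: dnu-rurzom-um
KEL=ib - signalled by the affix -um
CASE=lu - signalled by the affix dnu-
check: dnururzomum -> dnururzomum -> danururazomum
lemma: rurzom; KEL=ib; CASE=lu


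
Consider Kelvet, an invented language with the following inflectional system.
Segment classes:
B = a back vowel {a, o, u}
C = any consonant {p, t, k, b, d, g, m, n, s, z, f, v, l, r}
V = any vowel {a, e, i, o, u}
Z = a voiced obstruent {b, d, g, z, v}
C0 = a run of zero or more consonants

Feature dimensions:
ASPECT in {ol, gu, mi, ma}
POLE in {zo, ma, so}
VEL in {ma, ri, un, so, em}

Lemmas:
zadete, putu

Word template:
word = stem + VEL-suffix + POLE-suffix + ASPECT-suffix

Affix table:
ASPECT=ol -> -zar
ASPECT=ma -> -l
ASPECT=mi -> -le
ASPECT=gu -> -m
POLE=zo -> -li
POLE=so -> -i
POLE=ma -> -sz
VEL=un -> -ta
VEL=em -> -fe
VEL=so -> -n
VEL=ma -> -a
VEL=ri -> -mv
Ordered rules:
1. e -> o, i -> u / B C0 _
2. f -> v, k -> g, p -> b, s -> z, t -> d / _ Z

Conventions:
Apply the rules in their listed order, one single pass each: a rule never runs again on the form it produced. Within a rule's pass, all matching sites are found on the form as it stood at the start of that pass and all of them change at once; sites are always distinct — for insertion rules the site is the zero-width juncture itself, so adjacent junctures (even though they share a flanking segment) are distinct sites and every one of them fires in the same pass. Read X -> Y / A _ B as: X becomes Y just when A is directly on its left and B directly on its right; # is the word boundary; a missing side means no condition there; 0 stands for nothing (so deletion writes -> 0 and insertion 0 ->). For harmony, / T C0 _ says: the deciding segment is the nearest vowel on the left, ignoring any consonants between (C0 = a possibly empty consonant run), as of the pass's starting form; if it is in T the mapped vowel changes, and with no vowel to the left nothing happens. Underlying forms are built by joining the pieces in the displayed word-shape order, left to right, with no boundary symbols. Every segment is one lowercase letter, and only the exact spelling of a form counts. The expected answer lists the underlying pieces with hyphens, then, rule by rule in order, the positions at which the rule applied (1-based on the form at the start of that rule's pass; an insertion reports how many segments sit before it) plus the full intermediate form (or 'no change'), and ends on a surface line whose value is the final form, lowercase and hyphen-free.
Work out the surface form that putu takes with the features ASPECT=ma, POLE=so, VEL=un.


underlying: putu-ta-i-l
1. e -> o, i -> u / B C0 _: fires at position(s) 7: pututaul
2. f -> v, k -> g, p -> b, s -> z, t -> d / _ Z: no change
surface: pututaul


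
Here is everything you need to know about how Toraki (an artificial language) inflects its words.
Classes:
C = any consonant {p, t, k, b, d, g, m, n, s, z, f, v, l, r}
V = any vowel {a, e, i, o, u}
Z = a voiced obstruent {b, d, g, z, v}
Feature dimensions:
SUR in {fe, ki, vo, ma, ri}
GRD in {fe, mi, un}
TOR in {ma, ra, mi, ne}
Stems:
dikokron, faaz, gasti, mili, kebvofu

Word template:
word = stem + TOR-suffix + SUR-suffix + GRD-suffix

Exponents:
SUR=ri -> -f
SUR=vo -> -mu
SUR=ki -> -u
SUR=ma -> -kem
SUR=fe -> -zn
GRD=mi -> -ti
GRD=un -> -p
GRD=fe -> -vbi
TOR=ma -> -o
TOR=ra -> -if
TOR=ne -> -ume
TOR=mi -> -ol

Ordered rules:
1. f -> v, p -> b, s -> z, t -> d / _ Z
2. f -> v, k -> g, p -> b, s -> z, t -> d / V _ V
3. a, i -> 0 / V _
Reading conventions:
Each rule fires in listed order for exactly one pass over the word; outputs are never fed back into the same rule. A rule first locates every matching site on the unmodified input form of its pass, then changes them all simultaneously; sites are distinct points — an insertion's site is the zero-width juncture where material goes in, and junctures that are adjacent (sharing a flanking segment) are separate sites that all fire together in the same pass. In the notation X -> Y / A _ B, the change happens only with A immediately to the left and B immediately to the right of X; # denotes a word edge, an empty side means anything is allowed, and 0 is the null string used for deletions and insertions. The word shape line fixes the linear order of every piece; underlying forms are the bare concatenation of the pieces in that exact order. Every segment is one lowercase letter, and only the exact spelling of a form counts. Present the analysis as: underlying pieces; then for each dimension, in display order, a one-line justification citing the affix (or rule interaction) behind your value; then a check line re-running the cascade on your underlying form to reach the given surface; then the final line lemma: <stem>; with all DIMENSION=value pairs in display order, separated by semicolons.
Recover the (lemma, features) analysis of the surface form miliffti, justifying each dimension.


underlying: mili-if-f-ti
SUR=ri - signalled by the affix -f
GRD=mi - signalled by the affix -ti
TOR=ra - signalled by the affix -if
check: miliiffti -> miliiffti -> miliiffti -> miliffti
lemma: mili; SUR=ri; GRD=mi; TOR=ra


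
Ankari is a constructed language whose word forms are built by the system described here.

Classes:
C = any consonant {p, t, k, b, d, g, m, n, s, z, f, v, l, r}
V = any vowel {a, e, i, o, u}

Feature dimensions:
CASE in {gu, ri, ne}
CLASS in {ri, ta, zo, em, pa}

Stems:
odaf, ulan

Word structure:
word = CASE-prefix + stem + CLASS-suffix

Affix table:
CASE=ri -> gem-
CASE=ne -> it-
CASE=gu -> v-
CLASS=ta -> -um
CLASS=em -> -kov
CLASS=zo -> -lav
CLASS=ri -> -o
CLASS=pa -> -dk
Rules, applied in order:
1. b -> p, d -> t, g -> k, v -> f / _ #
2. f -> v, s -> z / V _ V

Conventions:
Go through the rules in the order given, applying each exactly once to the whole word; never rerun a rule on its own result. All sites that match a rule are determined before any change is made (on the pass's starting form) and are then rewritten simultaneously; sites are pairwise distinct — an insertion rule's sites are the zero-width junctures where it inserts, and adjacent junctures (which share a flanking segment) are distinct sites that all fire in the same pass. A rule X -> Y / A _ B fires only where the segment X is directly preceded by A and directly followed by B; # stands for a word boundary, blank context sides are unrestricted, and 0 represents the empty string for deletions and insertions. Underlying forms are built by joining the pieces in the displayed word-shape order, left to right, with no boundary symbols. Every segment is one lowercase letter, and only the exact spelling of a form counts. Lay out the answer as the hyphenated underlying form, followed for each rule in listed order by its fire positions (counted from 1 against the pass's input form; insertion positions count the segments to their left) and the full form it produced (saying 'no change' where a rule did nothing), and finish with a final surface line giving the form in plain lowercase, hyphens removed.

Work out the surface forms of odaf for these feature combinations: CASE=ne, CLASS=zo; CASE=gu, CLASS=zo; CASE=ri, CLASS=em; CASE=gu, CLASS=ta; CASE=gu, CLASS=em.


cell CASE=ne, CLASS=zo:
underlying: it-odaf-lav
1. b -> p, d -> t, g -> k, v -> f / _ #: fires at position(s) 9: itodaflaf
2. f -> v, s -> z / V _ V: no change
surface: itodaflaf

cell CASE=gu, CLASS=zo:
underlying: v-odaf-lav
1. b -> p, d -> t, g -> k, v -> f / _ #: fires at position(s) 8: vodaflaf
2. f -> v, s -> z / V _ V: no change
surface: vodaflaf

cell CASE=ri, CLASS=em:
underlying: gem-odaf-kov
1. b -> p, d -> t, g -> k, v -> f / _ #: fires at position(s) 10: gemodafkof
2. f -> v, s -> z / V _ V: no change
surface: gemodafkof

cell CASE=gu, CLASS=ta:
underlying: v-odaf-um
1. b -> p, d -> t, g -> k, v -> f / _ #: no change
2. f -> v, s -> z / V _ V: fires at position(s) 5: vodavum
surface: vodavum

cell CASE=gu, CLASS=em:
underlying: v-odaf-kov
1. b -> p, d -> t, g -> k, v -> f / _ #: fires at position(s) 8: vodafkof
2. f -> v, s -> z / V _ V: no change
surface: vodafkof


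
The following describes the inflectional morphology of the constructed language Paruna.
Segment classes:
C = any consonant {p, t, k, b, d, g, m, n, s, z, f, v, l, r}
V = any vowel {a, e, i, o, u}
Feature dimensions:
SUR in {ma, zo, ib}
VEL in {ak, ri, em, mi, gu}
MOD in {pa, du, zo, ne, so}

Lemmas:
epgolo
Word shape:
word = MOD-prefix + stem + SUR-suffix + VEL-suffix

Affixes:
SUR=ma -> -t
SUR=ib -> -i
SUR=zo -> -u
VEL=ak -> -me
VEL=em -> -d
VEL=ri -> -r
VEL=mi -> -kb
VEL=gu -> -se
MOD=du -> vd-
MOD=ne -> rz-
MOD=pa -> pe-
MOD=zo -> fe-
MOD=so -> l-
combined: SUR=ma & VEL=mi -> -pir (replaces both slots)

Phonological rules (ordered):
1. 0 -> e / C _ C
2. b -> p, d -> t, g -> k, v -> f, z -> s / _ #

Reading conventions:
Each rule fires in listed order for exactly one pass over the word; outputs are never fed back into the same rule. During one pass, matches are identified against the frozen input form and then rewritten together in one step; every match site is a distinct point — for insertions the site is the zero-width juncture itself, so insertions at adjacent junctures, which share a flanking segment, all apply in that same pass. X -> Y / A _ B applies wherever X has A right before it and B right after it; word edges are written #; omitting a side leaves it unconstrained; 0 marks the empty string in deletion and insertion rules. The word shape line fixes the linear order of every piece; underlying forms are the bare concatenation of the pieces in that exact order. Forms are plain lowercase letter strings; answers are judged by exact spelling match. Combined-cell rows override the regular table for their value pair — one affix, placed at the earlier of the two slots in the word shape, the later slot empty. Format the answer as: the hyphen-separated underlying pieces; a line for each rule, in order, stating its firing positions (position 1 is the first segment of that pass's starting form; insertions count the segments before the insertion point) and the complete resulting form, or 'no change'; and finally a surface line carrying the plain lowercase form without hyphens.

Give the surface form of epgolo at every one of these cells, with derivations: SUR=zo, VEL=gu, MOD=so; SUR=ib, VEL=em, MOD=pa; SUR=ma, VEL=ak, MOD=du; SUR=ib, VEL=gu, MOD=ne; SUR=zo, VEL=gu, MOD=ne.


cell SUR=zo, VEL=gu, MOD=so:
underlying: l-epgolo-u-se
1. 0 -> e / C _ C: inserts after position(s) 3: lepegolouse
2. b -> p, d -> t, g -> k, v -> f, z -> s / _ #: no change
surface: lepegolouse

cell SUR=ib, VEL=em, MOD=pa:
underlying: pe-epgolo-i-d
1. 0 -> e / C _ C: inserts after position(s) 4: peepegoloid
2. b -> p, d -> t, g -> k, v -> f, z -> s / _ #: fires at position(s) 11: peepegoloit
surface: peepegoloit

cell SUR=ma, VEL=ak, MOD=du:
underlying: vd-epgolo-t-me
1. 0 -> e / C _ C: inserts after position(s) 1, 4, 9: vedepegoloteme
2. b -> p, d -> t, g -> k, v -> f, z -> s / _ #: no change
surface: vedepegoloteme

cell SUR=ib, VEL=gu, MOD=ne:
underlying: rz-epgolo-i-se
1. 0 -> e / C _ C: inserts after position(s) 1, 4: rezepegoloise
2. b -> p, d -> t, g -> k, v -> f, z -> s / _ #: no change
surface: rezepegoloise

cell SUR=zo, VEL=gu, MOD=ne:
underlying: rz-epgolo-u-se
1. 0 -> e / C _ C: inserts after position(s) 1, 4: rezepegolouse
2. b -> p, d -> t, g -> k, v -> f, z -> s / _ #: no change
surface: rezepegolouse


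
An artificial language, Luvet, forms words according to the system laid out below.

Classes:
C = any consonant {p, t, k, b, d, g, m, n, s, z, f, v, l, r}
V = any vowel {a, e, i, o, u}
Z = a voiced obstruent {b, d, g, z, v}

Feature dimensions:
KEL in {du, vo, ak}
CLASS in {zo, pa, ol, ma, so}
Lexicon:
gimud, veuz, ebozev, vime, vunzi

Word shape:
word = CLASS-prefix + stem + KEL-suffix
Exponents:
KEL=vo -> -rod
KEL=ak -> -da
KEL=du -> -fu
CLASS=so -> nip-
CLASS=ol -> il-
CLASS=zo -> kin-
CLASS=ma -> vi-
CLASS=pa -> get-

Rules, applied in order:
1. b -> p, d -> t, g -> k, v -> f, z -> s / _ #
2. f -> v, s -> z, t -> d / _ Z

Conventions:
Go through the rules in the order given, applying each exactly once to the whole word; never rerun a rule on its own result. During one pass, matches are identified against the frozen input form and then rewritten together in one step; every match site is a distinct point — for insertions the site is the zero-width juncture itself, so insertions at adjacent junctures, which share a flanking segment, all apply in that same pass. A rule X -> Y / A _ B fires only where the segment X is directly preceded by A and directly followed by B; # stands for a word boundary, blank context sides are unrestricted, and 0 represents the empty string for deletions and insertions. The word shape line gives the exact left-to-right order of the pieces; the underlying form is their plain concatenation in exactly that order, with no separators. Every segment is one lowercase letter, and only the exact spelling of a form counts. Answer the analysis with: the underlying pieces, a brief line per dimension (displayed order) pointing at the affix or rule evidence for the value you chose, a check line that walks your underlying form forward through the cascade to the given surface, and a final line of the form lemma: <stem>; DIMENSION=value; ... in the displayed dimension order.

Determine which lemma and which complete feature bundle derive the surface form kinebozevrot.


underlying: kin-ebozev-rod
KEL=vo - signalled by the affix -rod
CLASS=zo - signalled by the affix kin-
check: kinebozevrod -> kinebozevrot -> kinebozevrot
lemma: ebozev; KEL=vo; CLASS=zo


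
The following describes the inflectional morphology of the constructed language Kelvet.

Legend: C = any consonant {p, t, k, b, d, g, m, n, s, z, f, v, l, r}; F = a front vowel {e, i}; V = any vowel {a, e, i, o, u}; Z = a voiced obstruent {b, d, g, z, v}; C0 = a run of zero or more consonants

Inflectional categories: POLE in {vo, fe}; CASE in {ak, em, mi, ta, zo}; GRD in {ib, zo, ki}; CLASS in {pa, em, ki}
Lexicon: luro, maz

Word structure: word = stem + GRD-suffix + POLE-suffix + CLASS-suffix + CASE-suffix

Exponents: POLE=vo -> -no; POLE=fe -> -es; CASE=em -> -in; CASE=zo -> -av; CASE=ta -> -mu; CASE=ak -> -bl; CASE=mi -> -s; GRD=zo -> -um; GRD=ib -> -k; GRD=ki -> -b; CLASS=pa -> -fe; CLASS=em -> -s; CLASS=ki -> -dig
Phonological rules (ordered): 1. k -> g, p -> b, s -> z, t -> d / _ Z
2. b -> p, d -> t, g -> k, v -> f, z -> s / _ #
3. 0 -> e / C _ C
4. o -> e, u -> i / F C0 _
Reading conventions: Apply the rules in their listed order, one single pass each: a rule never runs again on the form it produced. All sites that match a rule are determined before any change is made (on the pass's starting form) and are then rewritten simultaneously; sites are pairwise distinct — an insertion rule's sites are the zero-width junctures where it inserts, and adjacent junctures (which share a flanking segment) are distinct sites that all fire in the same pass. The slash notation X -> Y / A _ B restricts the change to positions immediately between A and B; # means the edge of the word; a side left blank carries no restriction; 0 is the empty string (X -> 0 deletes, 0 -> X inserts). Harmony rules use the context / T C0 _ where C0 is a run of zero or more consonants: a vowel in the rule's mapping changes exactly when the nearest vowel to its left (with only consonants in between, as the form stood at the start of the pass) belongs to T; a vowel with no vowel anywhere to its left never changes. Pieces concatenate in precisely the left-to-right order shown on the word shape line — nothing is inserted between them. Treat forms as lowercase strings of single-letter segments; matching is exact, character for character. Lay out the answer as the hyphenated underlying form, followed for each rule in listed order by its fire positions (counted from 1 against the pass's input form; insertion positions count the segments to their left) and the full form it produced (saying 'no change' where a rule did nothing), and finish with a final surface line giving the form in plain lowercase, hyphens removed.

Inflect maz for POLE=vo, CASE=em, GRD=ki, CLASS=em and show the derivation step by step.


underlying: maz-b-no-s-in
1. k -> g, p -> b, s -> z, t -> d / _ Z: no change
2. b -> p, d -> t, g -> k, v -> f, z -> s / _ #: no change
3. 0 -> e / C _ C: inserts after position(s) 3, 4: mazebenosin
4. o -> e, u -> i / F C0 _: fires at position(s) 8: mazebenesin
surface: mazebenesin


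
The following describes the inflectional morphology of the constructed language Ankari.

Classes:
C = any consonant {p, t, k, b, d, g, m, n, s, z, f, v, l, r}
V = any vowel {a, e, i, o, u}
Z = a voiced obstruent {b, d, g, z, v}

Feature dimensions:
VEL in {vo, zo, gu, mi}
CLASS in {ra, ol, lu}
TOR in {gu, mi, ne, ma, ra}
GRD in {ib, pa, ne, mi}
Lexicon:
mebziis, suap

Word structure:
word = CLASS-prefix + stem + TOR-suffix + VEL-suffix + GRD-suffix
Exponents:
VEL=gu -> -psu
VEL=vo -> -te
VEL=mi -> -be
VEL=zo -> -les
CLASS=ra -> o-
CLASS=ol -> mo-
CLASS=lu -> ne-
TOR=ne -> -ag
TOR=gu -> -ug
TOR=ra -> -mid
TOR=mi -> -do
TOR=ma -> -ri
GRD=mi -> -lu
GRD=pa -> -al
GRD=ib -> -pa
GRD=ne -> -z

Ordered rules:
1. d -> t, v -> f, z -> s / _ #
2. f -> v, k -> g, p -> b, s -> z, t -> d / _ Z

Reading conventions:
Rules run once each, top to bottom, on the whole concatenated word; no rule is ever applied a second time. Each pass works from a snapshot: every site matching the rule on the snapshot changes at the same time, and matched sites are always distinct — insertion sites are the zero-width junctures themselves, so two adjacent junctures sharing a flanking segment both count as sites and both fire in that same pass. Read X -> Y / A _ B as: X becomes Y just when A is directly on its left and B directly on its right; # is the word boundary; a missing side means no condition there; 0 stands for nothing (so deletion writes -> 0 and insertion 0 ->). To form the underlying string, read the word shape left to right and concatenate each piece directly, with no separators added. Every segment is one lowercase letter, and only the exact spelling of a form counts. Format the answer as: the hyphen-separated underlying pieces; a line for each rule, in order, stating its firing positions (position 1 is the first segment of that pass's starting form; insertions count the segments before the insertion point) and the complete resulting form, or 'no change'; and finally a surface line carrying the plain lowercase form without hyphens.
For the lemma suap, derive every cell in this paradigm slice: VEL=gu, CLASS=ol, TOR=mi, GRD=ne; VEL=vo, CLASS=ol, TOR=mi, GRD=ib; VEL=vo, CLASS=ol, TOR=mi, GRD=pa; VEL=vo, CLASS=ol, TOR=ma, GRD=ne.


cell VEL=gu, CLASS=ol, TOR=mi, GRD=ne:
underlying: mo-suap-do-psu-z
1. d -> t, v -> f, z -> s / _ #: fires at position(s) 12: mosuapdopsus
2. f -> v, k -> g, p -> b, s -> z, t -> d / _ Z: fires at position(s) 6: mosuabdopsus
surface: mosuabdopsus

cell VEL=vo, CLASS=ol, TOR=mi, GRD=ib:
underlying: mo-suap-do-te-pa
1. d -> t, v -> f, z -> s / _ #: no change
2. f -> v, k -> g, p -> b, s -> z, t -> d / _ Z: fires at position(s) 6: mosuabdotepa
surface: mosuabdotepa

cell VEL=vo, CLASS=ol, TOR=mi, GRD=pa:
underlying: mo-suap-do-te-al
1. d -> t, v -> f, z -> s / _ #: no change
2. f -> v, k -> g, p -> b, s -> z, t -> d / _ Z: fires at position(s) 6: mosuabdoteal
surface: mosuabdoteal

cell VEL=vo, CLASS=ol, TOR=ma, GRD=ne:
underlying: mo-suap-ri-te-z
1. d -> t, v -> f, z -> s / _ #: fires at position(s) 11: mosuaprites
2. f -> v, k -> g, p -> b, s -> z, t -> d / _ Z: no change
surface: mosuaprites


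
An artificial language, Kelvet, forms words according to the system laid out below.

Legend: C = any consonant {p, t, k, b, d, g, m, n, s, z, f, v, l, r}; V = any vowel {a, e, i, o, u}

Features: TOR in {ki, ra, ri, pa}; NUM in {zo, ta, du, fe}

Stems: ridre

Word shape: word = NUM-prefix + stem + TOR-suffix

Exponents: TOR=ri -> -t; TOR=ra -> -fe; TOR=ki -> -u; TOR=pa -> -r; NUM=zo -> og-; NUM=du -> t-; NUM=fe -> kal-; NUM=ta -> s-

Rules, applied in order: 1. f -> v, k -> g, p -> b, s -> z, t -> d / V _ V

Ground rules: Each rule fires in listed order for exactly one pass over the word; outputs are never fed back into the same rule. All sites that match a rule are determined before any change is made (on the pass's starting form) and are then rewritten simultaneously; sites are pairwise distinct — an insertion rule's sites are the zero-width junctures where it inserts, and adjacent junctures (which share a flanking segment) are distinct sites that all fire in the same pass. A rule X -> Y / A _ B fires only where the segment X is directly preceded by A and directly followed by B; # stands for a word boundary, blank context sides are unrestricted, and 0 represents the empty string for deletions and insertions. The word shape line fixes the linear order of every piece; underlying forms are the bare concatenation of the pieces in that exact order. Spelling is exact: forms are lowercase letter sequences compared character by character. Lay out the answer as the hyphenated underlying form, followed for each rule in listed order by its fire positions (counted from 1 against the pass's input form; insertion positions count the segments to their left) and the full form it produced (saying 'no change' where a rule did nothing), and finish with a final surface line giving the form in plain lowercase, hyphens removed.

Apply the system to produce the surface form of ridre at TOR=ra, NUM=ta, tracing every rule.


underlying: s-ridre-fe
1. f -> v, k -> g, p -> b, s -> z, t -> d / V _ V: fires at position(s) 7: sridreve
surface: sridreve


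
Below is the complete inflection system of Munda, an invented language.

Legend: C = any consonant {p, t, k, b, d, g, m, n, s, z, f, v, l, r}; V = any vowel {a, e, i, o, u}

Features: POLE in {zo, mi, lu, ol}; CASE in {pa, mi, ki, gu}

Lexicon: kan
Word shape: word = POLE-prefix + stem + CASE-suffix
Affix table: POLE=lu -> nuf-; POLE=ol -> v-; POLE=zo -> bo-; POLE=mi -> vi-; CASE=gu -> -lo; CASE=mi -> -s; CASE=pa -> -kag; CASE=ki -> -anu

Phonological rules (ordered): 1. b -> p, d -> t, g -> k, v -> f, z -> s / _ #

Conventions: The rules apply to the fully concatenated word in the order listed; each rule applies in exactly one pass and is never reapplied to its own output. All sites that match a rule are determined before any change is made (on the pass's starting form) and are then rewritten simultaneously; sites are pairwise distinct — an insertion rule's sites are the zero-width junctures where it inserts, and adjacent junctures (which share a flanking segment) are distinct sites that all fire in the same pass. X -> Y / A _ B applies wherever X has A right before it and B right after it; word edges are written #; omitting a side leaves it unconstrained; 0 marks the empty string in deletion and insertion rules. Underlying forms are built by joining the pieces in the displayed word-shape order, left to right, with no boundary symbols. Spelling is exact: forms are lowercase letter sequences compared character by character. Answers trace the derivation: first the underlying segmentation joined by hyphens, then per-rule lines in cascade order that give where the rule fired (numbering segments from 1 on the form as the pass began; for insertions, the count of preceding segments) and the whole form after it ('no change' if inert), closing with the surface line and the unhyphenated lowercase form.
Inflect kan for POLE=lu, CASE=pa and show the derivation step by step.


underlying: nuf-kan-kag
1. b -> p, d -> t, g -> k, v -> f, z -> s / _ #: fires at position(s) 9: nufkankak
surface: nufkankak


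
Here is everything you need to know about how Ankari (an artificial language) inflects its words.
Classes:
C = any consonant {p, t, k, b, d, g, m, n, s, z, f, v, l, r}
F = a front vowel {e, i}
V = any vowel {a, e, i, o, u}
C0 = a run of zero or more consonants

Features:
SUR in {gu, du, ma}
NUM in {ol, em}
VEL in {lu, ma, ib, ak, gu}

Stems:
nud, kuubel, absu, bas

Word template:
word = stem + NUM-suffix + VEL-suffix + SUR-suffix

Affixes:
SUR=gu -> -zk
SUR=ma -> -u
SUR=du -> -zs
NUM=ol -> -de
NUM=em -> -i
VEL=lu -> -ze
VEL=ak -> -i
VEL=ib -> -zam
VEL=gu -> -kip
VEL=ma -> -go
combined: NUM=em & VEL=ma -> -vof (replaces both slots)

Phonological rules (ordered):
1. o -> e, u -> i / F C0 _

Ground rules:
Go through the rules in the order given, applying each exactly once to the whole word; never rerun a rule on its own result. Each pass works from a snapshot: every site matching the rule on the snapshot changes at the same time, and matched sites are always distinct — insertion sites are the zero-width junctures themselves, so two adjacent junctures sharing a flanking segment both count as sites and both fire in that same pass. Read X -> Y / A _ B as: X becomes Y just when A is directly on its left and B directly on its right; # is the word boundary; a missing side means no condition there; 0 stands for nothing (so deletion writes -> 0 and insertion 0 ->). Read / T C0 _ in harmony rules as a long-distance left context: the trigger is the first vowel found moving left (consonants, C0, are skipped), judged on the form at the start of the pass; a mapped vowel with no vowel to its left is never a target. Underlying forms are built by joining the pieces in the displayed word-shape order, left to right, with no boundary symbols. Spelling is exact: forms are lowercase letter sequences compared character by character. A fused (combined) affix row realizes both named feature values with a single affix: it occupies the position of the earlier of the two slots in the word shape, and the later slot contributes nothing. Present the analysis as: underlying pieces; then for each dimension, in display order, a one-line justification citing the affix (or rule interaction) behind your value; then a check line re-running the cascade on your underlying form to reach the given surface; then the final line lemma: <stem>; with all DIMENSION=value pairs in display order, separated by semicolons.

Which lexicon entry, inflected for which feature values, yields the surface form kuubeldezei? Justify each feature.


underlying: kuubel-de-ze-u
SUR=ma - signalled by the affix -u
NUM=ol - signalled by the affix -de
VEL=lu - signalled by the affix -ze
check: kuubeldezeu -> kuubeldezei
lemma: kuubel; SUR=ma; NUM=ol; VEL=lu
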